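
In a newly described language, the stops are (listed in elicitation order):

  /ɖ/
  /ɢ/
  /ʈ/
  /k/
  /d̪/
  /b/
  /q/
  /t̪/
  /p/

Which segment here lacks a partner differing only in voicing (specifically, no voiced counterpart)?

/k/

Bilabial: /p/ ~ /b/
Dental: /t̪/ ~ /d̪/
Retroflex: /ʈ/ ~ /ɖ/
Uvular: /q/ ~ /ɢ/
Velar: only /k/ (voiceless); no voiced partner.
So /k/ is the unpaired segment.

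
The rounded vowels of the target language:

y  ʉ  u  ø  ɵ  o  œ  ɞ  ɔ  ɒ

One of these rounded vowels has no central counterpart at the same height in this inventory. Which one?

High: /y/ ~ /ʉ/ ~ /u/
High-mid: /ø/ ~ /ɵ/ ~ /o/
Low-mid: /œ/ ~ /ɞ/ ~ /ɔ/
Low: only /ɒ/ (back); no central partner.
So /ɒ/ is the unpaired segment.

/ɒ/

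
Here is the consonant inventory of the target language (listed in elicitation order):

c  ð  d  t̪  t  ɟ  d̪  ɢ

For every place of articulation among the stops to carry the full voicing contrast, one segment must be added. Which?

dental: voiceless /t̪/, voiced /d̪/.
alveolar: voiceless /t/, voiced /d/.
palatal: voiceless /c/, voiced /ɟ/.
uvular: voiceless —, voiced /ɢ/.
The uvular row has no voiceless member, so the gap is the voiceless uvular stop /q/.

/q/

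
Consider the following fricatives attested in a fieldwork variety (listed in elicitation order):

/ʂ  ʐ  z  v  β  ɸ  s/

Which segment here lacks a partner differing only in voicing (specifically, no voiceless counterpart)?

Bilabial: /ɸ/ ~ /β/
Alveolar: /s/ ~ /z/
Retroflex: /ʂ/ ~ /ʐ/
Labiodental: only /v/ (voiced); no voiceless partner.
So /v/ is the unpaired segment.

/v/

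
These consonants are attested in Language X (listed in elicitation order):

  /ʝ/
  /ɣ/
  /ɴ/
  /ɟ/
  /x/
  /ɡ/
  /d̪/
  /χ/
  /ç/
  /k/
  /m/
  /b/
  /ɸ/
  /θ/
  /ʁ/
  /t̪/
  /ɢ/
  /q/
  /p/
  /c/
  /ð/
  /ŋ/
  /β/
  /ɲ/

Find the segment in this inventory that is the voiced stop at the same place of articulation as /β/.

/β/ is a voiced bilabial fricative.
The voiced stop at the same place is a voiced bilabial stop — in this inventory, /b/.

/b/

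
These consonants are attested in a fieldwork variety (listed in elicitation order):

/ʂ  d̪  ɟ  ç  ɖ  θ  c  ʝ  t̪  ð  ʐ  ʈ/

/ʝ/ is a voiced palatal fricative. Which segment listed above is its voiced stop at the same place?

/ɟ/

The voiced stop at the same place is a voiced palatal stop — in this inventory, /ɟ/.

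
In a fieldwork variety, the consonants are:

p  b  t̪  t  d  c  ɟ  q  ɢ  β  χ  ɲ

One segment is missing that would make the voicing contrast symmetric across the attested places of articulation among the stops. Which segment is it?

Voiceless: /p/ (bilabial), /t̪/ (dental), /t/ (alveolar), /c/ (palatal), /q/ (uvular).
Voiced: /b/ (bilabial), /d/ (alveolar), /ɟ/ (palatal), /ɢ/ (uvular).
The dental row has no voiced member, so the gap is the voiced dental stop /d̪/.

/d̪/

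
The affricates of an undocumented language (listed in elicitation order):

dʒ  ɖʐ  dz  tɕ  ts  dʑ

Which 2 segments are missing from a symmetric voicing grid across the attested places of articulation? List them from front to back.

/tʃ/, /ʈʂ/

Voiceless: /ts/ (alveolar), /tɕ/ (alveolo-palatal).
Voiced: /dz/ (alveolar), /dʒ/ (postalveolar), /ɖʐ/ (retroflex), /dʑ/ (alveolo-palatal).
Gaps, from front to back: postalveolar lacks voiceless (/tʃ/); retroflex lacks voiceless (/ʈʂ/).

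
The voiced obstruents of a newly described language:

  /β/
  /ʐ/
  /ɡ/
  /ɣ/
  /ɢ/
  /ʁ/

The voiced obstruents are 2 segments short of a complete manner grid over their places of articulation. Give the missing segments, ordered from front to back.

place of articulation  stop      fricative
bilabial          —         β       
retroflex         —         ʐ       
velar             ɡ         ɣ       
uvular            ɢ         ʁ       
Gaps, from front to back: bilabial lacks stop (/b/); retroflex lacks stop (/ɖ/).

/b/, /ɖ/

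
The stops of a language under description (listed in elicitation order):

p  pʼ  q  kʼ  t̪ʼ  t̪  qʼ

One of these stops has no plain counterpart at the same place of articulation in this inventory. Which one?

/kʼ/

Bilabial: /p/ ~ /pʼ/
Dental: /t̪/ ~ /t̪ʼ/
Uvular: /q/ ~ /qʼ/
Velar: only /kʼ/ (ejective); no plain partner.
So /kʼ/ is the unpaired segment.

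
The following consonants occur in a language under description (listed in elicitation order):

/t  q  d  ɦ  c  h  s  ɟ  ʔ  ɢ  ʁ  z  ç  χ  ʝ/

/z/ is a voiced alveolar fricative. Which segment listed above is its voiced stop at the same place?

The voiced stop at the same place is a voiced alveolar stop — in this inventory, /d/.

/d/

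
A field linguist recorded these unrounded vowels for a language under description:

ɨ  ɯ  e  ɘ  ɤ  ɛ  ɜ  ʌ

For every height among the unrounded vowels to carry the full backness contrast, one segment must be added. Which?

height            front     central   back    
high              —         ɨ         ɯ       
high-mid          e         ɘ         ɤ       
low-mid           ɛ         ɜ         ʌ       
The high row has no front member, so the gap is the high front unrounded vowel /i/.

/i/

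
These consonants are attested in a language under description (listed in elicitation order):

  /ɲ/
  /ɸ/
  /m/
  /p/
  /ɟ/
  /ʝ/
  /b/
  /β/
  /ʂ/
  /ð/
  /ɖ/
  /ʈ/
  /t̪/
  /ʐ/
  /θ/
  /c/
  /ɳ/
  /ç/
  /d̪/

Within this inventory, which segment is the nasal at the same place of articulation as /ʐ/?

/ɳ/

/ʐ/ is a voiced retroflex fricative.
The nasal at the same place is a retroflex nasal — in this inventory, /ɳ/.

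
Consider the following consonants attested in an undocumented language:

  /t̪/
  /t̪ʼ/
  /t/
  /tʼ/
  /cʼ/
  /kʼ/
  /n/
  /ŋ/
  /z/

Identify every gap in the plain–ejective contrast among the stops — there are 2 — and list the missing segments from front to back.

dental: plain /t̪/, ejective /t̪ʼ/.
alveolar: plain /t/, ejective /tʼ/.
palatal: plain —, ejective /cʼ/.
velar: plain —, ejective /kʼ/.
Gaps, from front to back: palatal lacks plain (/c/); velar lacks plain (/k/).

/c/, /k/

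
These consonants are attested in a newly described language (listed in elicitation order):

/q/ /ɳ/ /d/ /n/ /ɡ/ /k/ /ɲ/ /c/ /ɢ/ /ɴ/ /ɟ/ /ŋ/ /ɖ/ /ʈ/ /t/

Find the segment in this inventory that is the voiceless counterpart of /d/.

/t/

/d/ is a voiced alveolar stop.
The voiceless counterpart is a voiceless alveolar stop — in this inventory, /t/.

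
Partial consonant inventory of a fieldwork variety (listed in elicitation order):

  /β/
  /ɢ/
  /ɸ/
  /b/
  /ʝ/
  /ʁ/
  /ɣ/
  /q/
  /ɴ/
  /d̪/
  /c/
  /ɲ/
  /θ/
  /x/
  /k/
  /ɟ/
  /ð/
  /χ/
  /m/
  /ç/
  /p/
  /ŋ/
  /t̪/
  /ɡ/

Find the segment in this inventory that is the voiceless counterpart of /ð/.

/ð/ is a voiced dental fricative.
The voiceless counterpart is a voiceless dental fricative — in this inventory, /θ/.

/θ/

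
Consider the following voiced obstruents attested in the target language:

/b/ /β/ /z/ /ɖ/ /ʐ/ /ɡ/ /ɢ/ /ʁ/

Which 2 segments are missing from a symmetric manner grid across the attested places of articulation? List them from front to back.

/d/, /ɣ/

Stop: /b/ (bilabial), /ɖ/ (retroflex), /ɡ/ (velar), /ɢ/ (uvular).
Fricative: /β/ (bilabial), /z/ (alveolar), /ʐ/ (retroflex), /ʁ/ (uvular).
Gaps, from front to back: alveolar lacks stop (/d/); velar lacks fricative (/ɣ/).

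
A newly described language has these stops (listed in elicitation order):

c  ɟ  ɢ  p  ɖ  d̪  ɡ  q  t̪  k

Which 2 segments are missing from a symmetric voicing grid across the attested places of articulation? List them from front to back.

bilabial: voiceless /p/, voiced —.
dental: voiceless /t̪/, voiced /d̪/.
retroflex: voiceless —, voiced /ɖ/.
palatal: voiceless /c/, voiced /ɟ/.
velar: voiceless /k/, voiced /ɡ/.
uvular: voiceless /q/, voiced /ɢ/.
Gaps, from front to back: bilabial lacks voiced (/b/); retroflex lacks voiceless (/ʈ/).

/b/, /ʈ/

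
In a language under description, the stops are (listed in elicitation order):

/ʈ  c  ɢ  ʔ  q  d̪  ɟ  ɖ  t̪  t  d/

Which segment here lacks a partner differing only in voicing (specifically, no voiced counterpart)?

/ʔ/

Dental: /t̪/ ~ /d̪/
Alveolar: /t/ ~ /d/
Retroflex: /ʈ/ ~ /ɖ/
Palatal: /c/ ~ /ɟ/
Uvular: /q/ ~ /ɢ/
Glottal: only /ʔ/ (voiceless); no voiced partner.
So /ʔ/ is the unpaired segment.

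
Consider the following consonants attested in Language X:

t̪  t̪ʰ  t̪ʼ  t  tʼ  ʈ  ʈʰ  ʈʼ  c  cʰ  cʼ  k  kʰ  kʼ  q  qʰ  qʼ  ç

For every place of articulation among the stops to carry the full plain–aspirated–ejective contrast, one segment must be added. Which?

dental: plain /t̪/, aspirated /t̪ʰ/, ejective /t̪ʼ/.
alveolar: plain /t/, aspirated —, ejective /tʼ/.
retroflex: plain /ʈ/, aspirated /ʈʰ/, ejective /ʈʼ/.
palatal: plain /c/, aspirated /cʰ/, ejective /cʼ/.
velar: plain /k/, aspirated /kʰ/, ejective /kʼ/.
uvular: plain /q/, aspirated /qʰ/, ejective /qʼ/.
The alveolar row has no aspirated member, so the gap is the aspirated alveolar stop /tʰ/.

/tʰ/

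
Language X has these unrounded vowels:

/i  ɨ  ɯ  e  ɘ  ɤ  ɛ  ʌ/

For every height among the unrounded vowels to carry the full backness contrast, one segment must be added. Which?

height            front     central   back    
high              i         ɨ         ɯ       
high-mid          e         ɘ         ɤ       
low-mid           ɛ         —         ʌ       
The low-mid row has no central member, so the gap is the low-mid central unrounded vowel /ɜ/.

/ɜ/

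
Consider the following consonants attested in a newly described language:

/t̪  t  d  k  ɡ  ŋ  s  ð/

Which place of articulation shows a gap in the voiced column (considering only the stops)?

dental

Voiceless: /t̪/ (dental), /t/ (alveolar), /k/ (velar).
Voiced: /d/ (alveolar), /ɡ/ (velar).
Every place of articulation has a voiced member except dental, where /d̪/ would be expected.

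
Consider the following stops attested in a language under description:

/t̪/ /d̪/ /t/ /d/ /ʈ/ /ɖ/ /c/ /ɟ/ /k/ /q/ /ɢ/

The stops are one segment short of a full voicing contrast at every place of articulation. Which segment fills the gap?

/ɡ/

dental: voiceless /t̪/, voiced /d̪/.
alveolar: voiceless /t/, voiced /d/.
retroflex: voiceless /ʈ/, voiced /ɖ/.
palatal: voiceless /c/, voiced /ɟ/.
velar: voiceless /k/, voiced —.
uvular: voiceless /q/, voiced /ɢ/.
The velar row has no voiced member, so the gap is the voiced velar stop /ɡ/.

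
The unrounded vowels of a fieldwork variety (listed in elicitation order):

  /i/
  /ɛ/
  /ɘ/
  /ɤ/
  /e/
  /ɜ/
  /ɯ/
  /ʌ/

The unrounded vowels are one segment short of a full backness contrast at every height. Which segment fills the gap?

/ɨ/

Front: /i/ (high), /e/ (high-mid), /ɛ/ (low-mid).
Central: /ɘ/ (high-mid), /ɜ/ (low-mid).
Back: /ɯ/ (high), /ɤ/ (high-mid), /ʌ/ (low-mid).
The high row has no central member, so the gap is the high central unrounded vowel /ɨ/.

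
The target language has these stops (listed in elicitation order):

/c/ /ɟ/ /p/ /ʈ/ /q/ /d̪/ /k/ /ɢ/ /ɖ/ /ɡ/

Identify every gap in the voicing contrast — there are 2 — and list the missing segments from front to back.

/b/, /t̪/

Voiceless: /p/ (bilabial), /ʈ/ (retroflex), /c/ (palatal), /k/ (velar), /q/ (uvular).
Voiced: /d̪/ (dental), /ɖ/ (retroflex), /ɟ/ (palatal), /ɡ/ (velar), /ɢ/ (uvular).
Gaps, from front to back: bilabial lacks voiced (/b/); dental lacks voiceless (/t̪/).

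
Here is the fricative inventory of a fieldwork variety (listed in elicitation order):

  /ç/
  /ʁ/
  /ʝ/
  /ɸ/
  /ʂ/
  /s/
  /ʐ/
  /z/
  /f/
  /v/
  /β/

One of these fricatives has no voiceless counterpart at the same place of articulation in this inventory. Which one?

Bilabial: /ɸ/ ~ /β/
Labiodental: /f/ ~ /v/
Alveolar: /s/ ~ /z/
Retroflex: /ʂ/ ~ /ʐ/
Palatal: /ç/ ~ /ʝ/
Uvular: only /ʁ/ (voiced); no voiceless partner.
So /ʁ/ is the unpaired segment.

/ʁ/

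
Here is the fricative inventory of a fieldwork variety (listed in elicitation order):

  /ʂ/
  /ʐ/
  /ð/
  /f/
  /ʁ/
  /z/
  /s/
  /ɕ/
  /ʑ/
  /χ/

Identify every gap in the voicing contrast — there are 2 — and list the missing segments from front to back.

/v/, /θ/

Voiceless: /f/ (labiodental), /s/ (alveolar), /ʂ/ (retroflex), /ɕ/ (alveolo-palatal), /χ/ (uvular).
Voiced: /ð/ (dental), /z/ (alveolar), /ʐ/ (retroflex), /ʑ/ (alveolo-palatal), /ʁ/ (uvular).
Gaps, from front to back: labiodental lacks voiced (/v/); dental lacks voiceless (/θ/).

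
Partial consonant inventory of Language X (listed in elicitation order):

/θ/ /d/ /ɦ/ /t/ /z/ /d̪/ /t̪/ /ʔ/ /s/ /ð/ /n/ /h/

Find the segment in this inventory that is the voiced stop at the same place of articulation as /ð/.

/ð/ is a voiced dental fricative.
The voiced stop at the same place is a voiced dental stop — in this inventory, /d̪/.

/d̪/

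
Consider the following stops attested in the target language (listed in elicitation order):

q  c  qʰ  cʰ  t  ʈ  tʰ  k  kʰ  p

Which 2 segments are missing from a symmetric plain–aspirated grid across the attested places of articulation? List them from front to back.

/pʰ/, /ʈʰ/

Plain: /p/ (bilabial), /t/ (alveolar), /ʈ/ (retroflex), /c/ (palatal), /k/ (velar), /q/ (uvular).
Aspirated: /tʰ/ (alveolar), /cʰ/ (palatal), /kʰ/ (velar), /qʰ/ (uvular).
Gaps, from front to back: bilabial lacks aspirated (/pʰ/); retroflex lacks aspirated (/ʈʰ/).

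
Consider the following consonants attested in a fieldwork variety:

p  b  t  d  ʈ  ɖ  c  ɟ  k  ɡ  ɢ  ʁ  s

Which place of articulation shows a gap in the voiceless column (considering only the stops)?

Voiceless: /p/ (bilabial), /t/ (alveolar), /ʈ/ (retroflex), /c/ (palatal), /k/ (velar).
Voiced: /b/ (bilabial), /d/ (alveolar), /ɖ/ (retroflex), /ɟ/ (palatal), /ɡ/ (velar), /ɢ/ (uvular).
Every place of articulation has a voiceless member except uvular, where /q/ would be expected.

uvular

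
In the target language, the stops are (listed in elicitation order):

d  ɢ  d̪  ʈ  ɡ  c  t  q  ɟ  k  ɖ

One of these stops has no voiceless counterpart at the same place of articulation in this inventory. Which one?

Alveolar: /t/ ~ /d/
Retroflex: /ʈ/ ~ /ɖ/
Palatal: /c/ ~ /ɟ/
Velar: /k/ ~ /ɡ/
Uvular: /q/ ~ /ɢ/
Dental: only /d̪/ (voiced); no voiceless partner.
So /d̪/ is the unpaired segment.

/d̪/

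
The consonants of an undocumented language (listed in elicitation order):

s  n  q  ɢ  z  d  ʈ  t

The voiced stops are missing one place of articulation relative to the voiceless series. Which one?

Voiceless: /t/ (alveolar), /ʈ/ (retroflex), /q/ (uvular).
Voiced: /d/ (alveolar), /ɢ/ (uvular).
Every place of articulation has a voiced member except retroflex, where /ɖ/ would be expected.

retroflex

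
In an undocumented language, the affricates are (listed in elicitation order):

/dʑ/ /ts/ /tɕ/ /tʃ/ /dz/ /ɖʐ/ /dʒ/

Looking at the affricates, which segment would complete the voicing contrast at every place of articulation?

alveolar: voiceless /ts/, voiced /dz/.
postalveolar: voiceless /tʃ/, voiced /dʒ/.
retroflex: voiceless —, voiced /ɖʐ/.
alveolo-palatal: voiceless /tɕ/, voiced /dʑ/.
The retroflex row has no voiceless member, so the gap is the voiceless retroflex affricate /ʈʂ/.

/ʈʂ/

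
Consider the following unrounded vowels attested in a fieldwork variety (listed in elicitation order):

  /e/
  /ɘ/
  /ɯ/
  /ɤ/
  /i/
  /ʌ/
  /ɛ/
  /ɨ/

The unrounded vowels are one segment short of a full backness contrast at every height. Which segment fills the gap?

/ɜ/

Front: /i/ (high), /e/ (high-mid), /ɛ/ (low-mid).
Central: /ɨ/ (high), /ɘ/ (high-mid).
Back: /ɯ/ (high), /ɤ/ (high-mid), /ʌ/ (low-mid).
The low-mid row has no central member, so the gap is the low-mid central unrounded vowel /ɜ/.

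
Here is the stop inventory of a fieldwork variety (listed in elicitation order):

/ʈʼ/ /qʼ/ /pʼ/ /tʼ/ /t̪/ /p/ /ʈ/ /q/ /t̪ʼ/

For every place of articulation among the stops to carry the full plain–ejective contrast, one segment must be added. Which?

/t/

bilabial: plain /p/, ejective /pʼ/.
dental: plain /t̪/, ejective /t̪ʼ/.
alveolar: plain —, ejective /tʼ/.
retroflex: plain /ʈ/, ejective /ʈʼ/.
uvular: plain /q/, ejective /qʼ/.
The alveolar row has no plain member, so the gap is the plain alveolar stop /t/.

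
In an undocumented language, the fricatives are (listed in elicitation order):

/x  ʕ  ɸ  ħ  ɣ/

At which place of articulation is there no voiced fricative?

bilabial

place of articulation  voiceless  voiced  
bilabial          ɸ         —       
velar             x         ɣ       
pharyngeal        ħ         ʕ       
Every place of articulation has a voiced member except bilabial, where /β/ would be expected.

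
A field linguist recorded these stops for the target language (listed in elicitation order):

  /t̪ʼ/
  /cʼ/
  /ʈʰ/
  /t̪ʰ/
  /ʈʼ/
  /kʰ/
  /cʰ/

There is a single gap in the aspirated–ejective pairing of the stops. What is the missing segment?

dental: aspirated /t̪ʰ/, ejective /t̪ʼ/.
retroflex: aspirated /ʈʰ/, ejective /ʈʼ/.
palatal: aspirated /cʰ/, ejective /cʼ/.
velar: aspirated /kʰ/, ejective —.
The velar row has no ejective member, so the gap is the ejective velar stop /kʼ/.

/kʼ/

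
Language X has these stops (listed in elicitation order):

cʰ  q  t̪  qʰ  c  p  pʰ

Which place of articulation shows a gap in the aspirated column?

place of articulation  plain     aspirated
bilabial          p         pʰ      
dental            t̪        —       
palatal           c         cʰ      
uvular            q         qʰ      
Every place of articulation has an aspirated member except dental, where /t̪ʰ/ would be expected.

dental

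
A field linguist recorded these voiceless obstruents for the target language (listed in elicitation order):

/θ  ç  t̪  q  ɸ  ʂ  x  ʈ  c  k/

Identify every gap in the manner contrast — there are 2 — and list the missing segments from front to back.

place of articulation  stop      fricative
bilabial          —         ɸ       
dental            t̪        θ       
retroflex         ʈ         ʂ       
palatal           c         ç       
velar             k         x       
uvular            q         —       
Gaps, from front to back: bilabial lacks stop (/p/); uvular lacks fricative (/χ/).

/p/, /χ/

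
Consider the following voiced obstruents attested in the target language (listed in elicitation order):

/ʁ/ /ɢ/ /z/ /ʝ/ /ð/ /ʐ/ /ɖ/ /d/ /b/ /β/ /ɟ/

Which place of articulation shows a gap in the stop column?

dental

bilabial: stop /b/, fricative /β/.
dental: stop —, fricative /ð/.
alveolar: stop /d/, fricative /z/.
retroflex: stop /ɖ/, fricative /ʐ/.
palatal: stop /ɟ/, fricative /ʝ/.
uvular: stop /ɢ/, fricative /ʁ/.
Every place of articulation has a stop member except dental, where /d̪/ would be expected.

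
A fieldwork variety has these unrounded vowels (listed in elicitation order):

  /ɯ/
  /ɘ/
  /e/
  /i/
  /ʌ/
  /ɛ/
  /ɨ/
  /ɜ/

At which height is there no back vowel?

high-mid

height            front     central   back    
high              i         ɨ         ɯ       
high-mid          e         ɘ         —       
low-mid           ɛ         ɜ         ʌ       
Every height has a back member except high-mid, where /ɤ/ would be expected.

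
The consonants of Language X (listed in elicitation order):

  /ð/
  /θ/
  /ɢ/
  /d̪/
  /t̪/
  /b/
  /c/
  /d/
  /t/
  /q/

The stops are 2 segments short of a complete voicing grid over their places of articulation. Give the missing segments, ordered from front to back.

/p/, /ɟ/

bilabial: voiceless —, voiced /b/.
dental: voiceless /t̪/, voiced /d̪/.
alveolar: voiceless /t/, voiced /d/.
palatal: voiceless /c/, voiced —.
uvular: voiceless /q/, voiced /ɢ/.
Gaps, from front to back: bilabial lacks voiceless (/p/); palatal lacks voiced (/ɟ/).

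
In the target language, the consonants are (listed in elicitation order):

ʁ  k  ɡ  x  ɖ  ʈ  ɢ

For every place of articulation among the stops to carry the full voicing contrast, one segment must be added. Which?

Voiceless: /ʈ/ (retroflex), /k/ (velar).
Voiced: /ɖ/ (retroflex), /ɡ/ (velar), /ɢ/ (uvular).
The uvular row has no voiceless member, so the gap is the voiceless uvular stop /q/.

/q/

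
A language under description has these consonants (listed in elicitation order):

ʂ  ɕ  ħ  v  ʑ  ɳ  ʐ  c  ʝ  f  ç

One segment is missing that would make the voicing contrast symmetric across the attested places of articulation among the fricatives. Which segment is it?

Voiceless: /f/ (labiodental), /ʂ/ (retroflex), /ɕ/ (alveolo-palatal), /ç/ (palatal), /ħ/ (pharyngeal).
Voiced: /v/ (labiodental), /ʐ/ (retroflex), /ʑ/ (alveolo-palatal), /ʝ/ (palatal).
The pharyngeal row has no voiced member, so the gap is the voiced pharyngeal fricative /ʕ/.

/ʕ/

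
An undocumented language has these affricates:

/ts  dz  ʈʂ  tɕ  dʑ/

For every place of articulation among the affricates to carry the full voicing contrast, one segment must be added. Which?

place of articulation  voiceless  voiced  
alveolar          ts        dz      
retroflex         ʈʂ        —       
alveolo-palatal   tɕ        dʑ      
The retroflex row has no voiced member, so the gap is the voiced retroflex affricate /ɖʐ/.

/ɖʐ/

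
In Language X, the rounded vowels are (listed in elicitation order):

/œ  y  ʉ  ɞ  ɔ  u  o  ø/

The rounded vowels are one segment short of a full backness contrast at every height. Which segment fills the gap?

high: front /y/, central /ʉ/, back /u/.
high-mid: front /ø/, central —, back /o/.
low-mid: front /œ/, central /ɞ/, back /ɔ/.
The high-mid row has no central member, so the gap is the high-mid central rounded vowel /ɵ/.

/ɵ/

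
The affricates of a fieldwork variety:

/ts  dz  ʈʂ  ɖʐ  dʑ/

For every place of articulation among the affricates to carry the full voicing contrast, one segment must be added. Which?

/tɕ/

alveolar: voiceless /ts/, voiced /dz/.
retroflex: voiceless /ʈʂ/, voiced /ɖʐ/.
alveolo-palatal: voiceless —, voiced /dʑ/.
The alveolo-palatal row has no voiceless member, so the gap is the voiceless alveolo-palatal affricate /tɕ/.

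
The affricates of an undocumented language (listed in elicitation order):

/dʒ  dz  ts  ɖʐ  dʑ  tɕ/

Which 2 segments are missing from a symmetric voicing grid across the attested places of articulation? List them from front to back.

/tʃ/, /ʈʂ/

Voiceless: /ts/ (alveolar), /tɕ/ (alveolo-palatal).
Voiced: /dz/ (alveolar), /dʒ/ (postalveolar), /ɖʐ/ (retroflex), /dʑ/ (alveolo-palatal).
Gaps, from front to back: postalveolar lacks voiceless (/tʃ/); retroflex lacks voiceless (/ʈʂ/).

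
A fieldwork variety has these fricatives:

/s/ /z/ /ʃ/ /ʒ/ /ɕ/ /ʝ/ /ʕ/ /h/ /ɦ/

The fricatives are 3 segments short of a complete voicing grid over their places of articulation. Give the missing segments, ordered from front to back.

/ʑ/, /ç/, /ħ/

alveolar: voiceless /s/, voiced /z/.
postalveolar: voiceless /ʃ/, voiced /ʒ/.
alveolo-palatal: voiceless /ɕ/, voiced —.
palatal: voiceless —, voiced /ʝ/.
pharyngeal: voiceless —, voiced /ʕ/.
glottal: voiceless /h/, voiced /ɦ/.
Gaps, from front to back: alveolo-palatal lacks voiced (/ʑ/); palatal lacks voiceless (/ç/); pharyngeal lacks voiceless (/ħ/).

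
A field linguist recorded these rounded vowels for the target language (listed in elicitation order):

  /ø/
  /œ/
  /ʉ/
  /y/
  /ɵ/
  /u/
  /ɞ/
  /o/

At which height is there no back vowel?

low-mid

Front: /y/ (high), /ø/ (high-mid), /œ/ (low-mid).
Central: /ʉ/ (high), /ɵ/ (high-mid), /ɞ/ (low-mid).
Back: /u/ (high), /o/ (high-mid).
Every height has a back member except low-mid, where /ɔ/ would be expected.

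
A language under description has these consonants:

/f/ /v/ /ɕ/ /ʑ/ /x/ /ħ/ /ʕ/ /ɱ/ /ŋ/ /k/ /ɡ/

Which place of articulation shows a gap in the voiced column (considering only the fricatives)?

velar

labiodental: voiceless /f/, voiced /v/.
alveolo-palatal: voiceless /ɕ/, voiced /ʑ/.
velar: voiceless /x/, voiced —.
pharyngeal: voiceless /ħ/, voiced /ʕ/.
Every place of articulation has a voiced member except velar, where /ɣ/ would be expected.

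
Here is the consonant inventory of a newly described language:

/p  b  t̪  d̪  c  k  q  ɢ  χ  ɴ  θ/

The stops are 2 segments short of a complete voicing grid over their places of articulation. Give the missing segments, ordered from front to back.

/ɟ/, /ɡ/

place of articulation  voiceless  voiced  
bilabial          p         b       
dental            t̪        d̪      
palatal           c         —       
velar             k         —       
uvular            q         ɢ       
Gaps, from front to back: palatal lacks voiced (/ɟ/); velar lacks voiced (/ɡ/).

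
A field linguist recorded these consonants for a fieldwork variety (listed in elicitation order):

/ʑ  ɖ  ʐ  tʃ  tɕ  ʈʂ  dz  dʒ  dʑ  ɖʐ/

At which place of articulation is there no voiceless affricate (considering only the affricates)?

alveolar

alveolar: voiceless —, voiced /dz/.
postalveolar: voiceless /tʃ/, voiced /dʒ/.
retroflex: voiceless /ʈʂ/, voiced /ɖʐ/.
alveolo-palatal: voiceless /tɕ/, voiced /dʑ/.
Every place of articulation has a voiceless member except alveolar, where /ts/ would be expected.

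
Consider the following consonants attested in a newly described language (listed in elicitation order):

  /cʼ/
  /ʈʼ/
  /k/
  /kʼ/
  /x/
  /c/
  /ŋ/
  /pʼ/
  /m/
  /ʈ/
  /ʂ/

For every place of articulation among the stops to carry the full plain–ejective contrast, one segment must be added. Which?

/p/

bilabial: plain —, ejective /pʼ/.
retroflex: plain /ʈ/, ejective /ʈʼ/.
palatal: plain /c/, ejective /cʼ/.
velar: plain /k/, ejective /kʼ/.
The bilabial row has no plain member, so the gap is the plain bilabial stop /p/.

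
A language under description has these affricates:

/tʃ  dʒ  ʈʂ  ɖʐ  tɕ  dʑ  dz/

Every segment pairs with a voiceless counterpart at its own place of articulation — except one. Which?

Postalveolar: /tʃ/ ~ /dʒ/
Retroflex: /ʈʂ/ ~ /ɖʐ/
Alveolo-palatal: /tɕ/ ~ /dʑ/
Alveolar: only /dz/ (voiced); no voiceless partner.
So /dz/ is the unpaired segment.

/dz/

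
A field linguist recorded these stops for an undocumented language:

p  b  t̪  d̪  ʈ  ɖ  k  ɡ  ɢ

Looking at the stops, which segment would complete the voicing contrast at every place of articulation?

Voiceless: /p/ (bilabial), /t̪/ (dental), /ʈ/ (retroflex), /k/ (velar).
Voiced: /b/ (bilabial), /d̪/ (dental), /ɖ/ (retroflex), /ɡ/ (velar), /ɢ/ (uvular).
The uvular row has no voiceless member, so the gap is the voiceless uvular stop /q/.

/q/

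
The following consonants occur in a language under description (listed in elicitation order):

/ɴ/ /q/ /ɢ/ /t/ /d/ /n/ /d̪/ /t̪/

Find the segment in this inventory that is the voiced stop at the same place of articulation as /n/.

/n/ is an alveolar nasal.
The voiced stop at the same place is a voiced alveolar stop — in this inventory, /d/.

/d/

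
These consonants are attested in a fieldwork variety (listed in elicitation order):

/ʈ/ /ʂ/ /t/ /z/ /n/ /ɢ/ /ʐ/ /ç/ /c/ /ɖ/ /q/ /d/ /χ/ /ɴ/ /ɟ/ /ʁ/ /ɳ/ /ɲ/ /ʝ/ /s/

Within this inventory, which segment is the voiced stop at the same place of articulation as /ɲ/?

/ɟ/

/ɲ/ is a palatal nasal.
The voiced stop at the same place is a voiced palatal stop — in this inventory, /ɟ/.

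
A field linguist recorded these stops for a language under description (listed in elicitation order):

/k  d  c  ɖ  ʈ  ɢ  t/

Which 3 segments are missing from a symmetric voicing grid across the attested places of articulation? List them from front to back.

/ɟ/, /ɡ/, /q/

place of articulation  voiceless  voiced  
alveolar          t         d       
retroflex         ʈ         ɖ       
palatal           c         —       
velar             k         —       
uvular            —         ɢ       
Gaps, from front to back: palatal lacks voiced (/ɟ/); velar lacks voiced (/ɡ/); uvular lacks voiceless (/q/).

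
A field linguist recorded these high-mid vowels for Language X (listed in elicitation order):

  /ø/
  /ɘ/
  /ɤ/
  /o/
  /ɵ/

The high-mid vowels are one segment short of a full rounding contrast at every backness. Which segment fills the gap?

/e/

front: unrounded —, rounded /ø/.
central: unrounded /ɘ/, rounded /ɵ/.
back: unrounded /ɤ/, rounded /o/.
The front row has no unrounded member, so the gap is the front unrounded vowel /e/.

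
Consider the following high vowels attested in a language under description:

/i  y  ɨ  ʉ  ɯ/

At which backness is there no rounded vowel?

Unrounded: /i/ (front), /ɨ/ (central), /ɯ/ (back).
Rounded: /y/ (front), /ʉ/ (central).
Every backness has a rounded member except back, where /u/ would be expected.

back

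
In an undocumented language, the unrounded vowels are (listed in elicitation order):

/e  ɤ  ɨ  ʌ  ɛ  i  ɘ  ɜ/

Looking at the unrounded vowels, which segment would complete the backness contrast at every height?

Front: /i/ (high), /e/ (high-mid), /ɛ/ (low-mid).
Central: /ɨ/ (high), /ɘ/ (high-mid), /ɜ/ (low-mid).
Back: /ɤ/ (high-mid), /ʌ/ (low-mid).
The high row has no back member, so the gap is the high back unrounded vowel /ɯ/.

/ɯ/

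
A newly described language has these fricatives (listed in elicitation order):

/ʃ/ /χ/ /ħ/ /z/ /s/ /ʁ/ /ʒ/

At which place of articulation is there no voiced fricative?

pharyngeal

alveolar: voiceless /s/, voiced /z/.
postalveolar: voiceless /ʃ/, voiced /ʒ/.
uvular: voiceless /χ/, voiced /ʁ/.
pharyngeal: voiceless /ħ/, voiced —.
Every place of articulation has a voiced member except pharyngeal, where /ʕ/ would be expected.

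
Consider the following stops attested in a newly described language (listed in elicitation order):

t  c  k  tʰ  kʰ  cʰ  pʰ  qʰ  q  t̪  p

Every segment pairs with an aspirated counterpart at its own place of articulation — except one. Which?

Bilabial: /p/ ~ /pʰ/
Alveolar: /t/ ~ /tʰ/
Palatal: /c/ ~ /cʰ/
Velar: /k/ ~ /kʰ/
Uvular: /q/ ~ /qʰ/
Dental: only /t̪/ (plain); no aspirated partner.
So /t̪/ is the unpaired segment.

/t̪/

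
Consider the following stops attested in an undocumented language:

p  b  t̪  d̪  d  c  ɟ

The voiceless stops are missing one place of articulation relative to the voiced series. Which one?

place of articulation  voiceless  voiced  
bilabial          p         b       
dental            t̪        d̪      
alveolar          —         d       
palatal           c         ɟ       
Every place of articulation has a voiceless member except alveolar, where /t/ would be expected.

alveolar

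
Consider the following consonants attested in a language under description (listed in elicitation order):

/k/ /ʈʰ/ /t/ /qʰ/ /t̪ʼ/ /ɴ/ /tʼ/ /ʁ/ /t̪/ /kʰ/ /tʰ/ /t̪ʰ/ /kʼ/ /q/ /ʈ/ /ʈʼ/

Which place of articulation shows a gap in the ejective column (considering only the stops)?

uvular

dental: plain /t̪/, aspirated /t̪ʰ/, ejective /t̪ʼ/.
alveolar: plain /t/, aspirated /tʰ/, ejective /tʼ/.
retroflex: plain /ʈ/, aspirated /ʈʰ/, ejective /ʈʼ/.
velar: plain /k/, aspirated /kʰ/, ejective /kʼ/.
uvular: plain /q/, aspirated /qʰ/, ejective —.
Every place of articulation has an ejective member except uvular, where /qʼ/ would be expected.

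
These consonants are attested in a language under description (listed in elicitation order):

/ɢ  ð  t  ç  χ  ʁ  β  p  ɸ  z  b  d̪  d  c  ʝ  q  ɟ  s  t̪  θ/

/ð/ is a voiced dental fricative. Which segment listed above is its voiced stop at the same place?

The voiced stop at the same place is a voiced dental stop — in this inventory, /d̪/.

/d̪/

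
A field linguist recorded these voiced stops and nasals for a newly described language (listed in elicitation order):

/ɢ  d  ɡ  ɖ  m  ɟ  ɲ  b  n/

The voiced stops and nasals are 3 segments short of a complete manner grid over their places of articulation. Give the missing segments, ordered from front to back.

/ɳ/, /ŋ/, /ɴ/

bilabial: oral stop /b/, nasal /m/.
alveolar: oral stop /d/, nasal /n/.
retroflex: oral stop /ɖ/, nasal —.
palatal: oral stop /ɟ/, nasal /ɲ/.
velar: oral stop /ɡ/, nasal —.
uvular: oral stop /ɢ/, nasal —.
Gaps, from front to back: retroflex lacks nasal (/ɳ/); velar lacks nasal (/ŋ/); uvular lacks nasal (/ɴ/).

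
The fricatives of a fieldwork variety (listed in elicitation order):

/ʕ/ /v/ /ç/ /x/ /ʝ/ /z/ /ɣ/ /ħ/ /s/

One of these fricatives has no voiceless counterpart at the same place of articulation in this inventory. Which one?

Alveolar: /s/ ~ /z/
Palatal: /ç/ ~ /ʝ/
Velar: /x/ ~ /ɣ/
Pharyngeal: /ħ/ ~ /ʕ/
Labiodental: only /v/ (voiced); no voiceless partner.
So /v/ is the unpaired segment.

/v/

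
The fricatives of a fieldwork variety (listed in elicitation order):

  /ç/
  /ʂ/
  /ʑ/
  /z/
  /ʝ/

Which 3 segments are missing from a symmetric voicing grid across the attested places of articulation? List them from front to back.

alveolar: voiceless —, voiced /z/.
retroflex: voiceless /ʂ/, voiced —.
alveolo-palatal: voiceless —, voiced /ʑ/.
palatal: voiceless /ç/, voiced /ʝ/.
Gaps, from front to back: alveolar lacks voiceless (/s/); retroflex lacks voiced (/ʐ/); alveolo-palatal lacks voiceless (/ɕ/).

/s/, /ʐ/, /ɕ/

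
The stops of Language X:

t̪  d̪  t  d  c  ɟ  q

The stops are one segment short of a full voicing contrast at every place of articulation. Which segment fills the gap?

place of articulation  voiceless  voiced  
dental            t̪        d̪      
alveolar          t         d       
palatal           c         ɟ       
uvular            q         —       
The uvular row has no voiced member, so the gap is the voiced uvular stop /ɢ/.

/ɢ/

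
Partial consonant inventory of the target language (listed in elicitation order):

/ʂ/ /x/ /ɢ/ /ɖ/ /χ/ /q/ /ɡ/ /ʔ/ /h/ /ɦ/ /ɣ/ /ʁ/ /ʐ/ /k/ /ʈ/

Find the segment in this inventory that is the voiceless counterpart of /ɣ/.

/x/

/ɣ/ is a voiced velar fricative.
The voiceless counterpart is a voiceless velar fricative — in this inventory, /x/.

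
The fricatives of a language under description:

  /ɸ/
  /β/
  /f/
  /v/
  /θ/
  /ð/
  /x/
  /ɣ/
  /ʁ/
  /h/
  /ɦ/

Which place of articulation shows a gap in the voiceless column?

uvular

Voiceless: /ɸ/ (bilabial), /f/ (labiodental), /θ/ (dental), /x/ (velar), /h/ (glottal).
Voiced: /β/ (bilabial), /v/ (labiodental), /ð/ (dental), /ɣ/ (velar), /ʁ/ (uvular), /ɦ/ (glottal).
Every place of articulation has a voiceless member except uvular, where /χ/ would be expected.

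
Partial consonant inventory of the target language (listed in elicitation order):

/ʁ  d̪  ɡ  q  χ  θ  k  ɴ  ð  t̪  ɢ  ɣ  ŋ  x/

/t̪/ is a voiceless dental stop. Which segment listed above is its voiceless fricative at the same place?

/θ/

The voiceless fricative at the same place is a voiceless dental fricative — in this inventory, /θ/.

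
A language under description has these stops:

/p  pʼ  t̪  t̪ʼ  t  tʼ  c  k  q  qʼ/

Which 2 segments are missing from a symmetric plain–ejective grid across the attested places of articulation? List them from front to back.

Plain: /p/ (bilabial), /t̪/ (dental), /t/ (alveolar), /c/ (palatal), /k/ (velar), /q/ (uvular).
Ejective: /pʼ/ (bilabial), /t̪ʼ/ (dental), /tʼ/ (alveolar), /qʼ/ (uvular).
Gaps, from front to back: palatal lacks ejective (/cʼ/); velar lacks ejective (/kʼ/).

/cʼ/, /kʼ/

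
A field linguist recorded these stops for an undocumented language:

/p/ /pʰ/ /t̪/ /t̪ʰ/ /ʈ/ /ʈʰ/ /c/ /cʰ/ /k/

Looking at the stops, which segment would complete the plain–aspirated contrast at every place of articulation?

/kʰ/

bilabial: plain /p/, aspirated /pʰ/.
dental: plain /t̪/, aspirated /t̪ʰ/.
retroflex: plain /ʈ/, aspirated /ʈʰ/.
palatal: plain /c/, aspirated /cʰ/.
velar: plain /k/, aspirated —.
The velar row has no aspirated member, so the gap is the aspirated velar stop /kʰ/.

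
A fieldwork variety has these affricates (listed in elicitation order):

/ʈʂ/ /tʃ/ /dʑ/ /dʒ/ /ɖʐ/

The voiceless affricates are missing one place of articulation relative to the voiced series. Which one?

Voiceless: /tʃ/ (postalveolar), /ʈʂ/ (retroflex).
Voiced: /dʒ/ (postalveolar), /ɖʐ/ (retroflex), /dʑ/ (alveolo-palatal).
Every place of articulation has a voiceless member except alveolo-palatal, where /tɕ/ would be expected.

alveolo-palatal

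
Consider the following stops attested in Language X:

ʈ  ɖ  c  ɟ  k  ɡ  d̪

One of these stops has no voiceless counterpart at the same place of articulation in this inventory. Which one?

/d̪/

Retroflex: /ʈ/ ~ /ɖ/
Palatal: /c/ ~ /ɟ/
Velar: /k/ ~ /ɡ/
Dental: only /d̪/ (voiced); no voiceless partner.
So /d̪/ is the unpaired segment.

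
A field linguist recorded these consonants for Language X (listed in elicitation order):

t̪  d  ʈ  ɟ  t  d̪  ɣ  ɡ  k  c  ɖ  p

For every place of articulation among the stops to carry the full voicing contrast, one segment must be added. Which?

/b/

bilabial: voiceless /p/, voiced —.
dental: voiceless /t̪/, voiced /d̪/.
alveolar: voiceless /t/, voiced /d/.
retroflex: voiceless /ʈ/, voiced /ɖ/.
palatal: voiceless /c/, voiced /ɟ/.
velar: voiceless /k/, voiced /ɡ/.
The bilabial row has no voiced member, so the gap is the voiced bilabial stop /b/.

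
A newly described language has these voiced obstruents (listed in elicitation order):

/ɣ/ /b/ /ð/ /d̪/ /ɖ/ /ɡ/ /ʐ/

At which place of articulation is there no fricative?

bilabial: stop /b/, fricative —.
dental: stop /d̪/, fricative /ð/.
retroflex: stop /ɖ/, fricative /ʐ/.
velar: stop /ɡ/, fricative /ɣ/.
Every place of articulation has a fricative member except bilabial, where /β/ would be expected.

bilabial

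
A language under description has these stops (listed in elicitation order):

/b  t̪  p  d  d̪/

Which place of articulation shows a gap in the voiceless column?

alveolar

bilabial: voiceless /p/, voiced /b/.
dental: voiceless /t̪/, voiced /d̪/.
alveolar: voiceless —, voiced /d/.
Every place of articulation has a voiceless member except alveolar, where /t/ would be expected.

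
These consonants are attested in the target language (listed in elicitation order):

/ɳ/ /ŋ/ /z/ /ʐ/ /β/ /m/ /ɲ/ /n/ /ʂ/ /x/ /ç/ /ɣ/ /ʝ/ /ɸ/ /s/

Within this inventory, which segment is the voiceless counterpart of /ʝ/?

/ʝ/ is a voiced palatal fricative.
The voiceless counterpart is a voiceless palatal fricative — in this inventory, /ç/.

/ç/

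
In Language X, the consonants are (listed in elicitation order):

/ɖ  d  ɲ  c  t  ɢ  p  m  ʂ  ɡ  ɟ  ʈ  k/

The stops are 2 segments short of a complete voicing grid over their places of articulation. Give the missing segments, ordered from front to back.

/b/, /q/

Voiceless: /p/ (bilabial), /t/ (alveolar), /ʈ/ (retroflex), /c/ (palatal), /k/ (velar).
Voiced: /d/ (alveolar), /ɖ/ (retroflex), /ɟ/ (palatal), /ɡ/ (velar), /ɢ/ (uvular).
Gaps, from front to back: bilabial lacks voiced (/b/); uvular lacks voiceless (/q/).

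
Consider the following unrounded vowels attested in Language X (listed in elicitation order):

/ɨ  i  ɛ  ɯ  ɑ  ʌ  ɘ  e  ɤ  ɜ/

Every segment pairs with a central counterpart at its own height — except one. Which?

High: /i/ ~ /ɨ/ ~ /ɯ/
High-mid: /e/ ~ /ɘ/ ~ /ɤ/
Low-mid: /ɛ/ ~ /ɜ/ ~ /ʌ/
Low: only /ɑ/ (back); no central partner.
So /ɑ/ is the unpaired segment.

/ɑ/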